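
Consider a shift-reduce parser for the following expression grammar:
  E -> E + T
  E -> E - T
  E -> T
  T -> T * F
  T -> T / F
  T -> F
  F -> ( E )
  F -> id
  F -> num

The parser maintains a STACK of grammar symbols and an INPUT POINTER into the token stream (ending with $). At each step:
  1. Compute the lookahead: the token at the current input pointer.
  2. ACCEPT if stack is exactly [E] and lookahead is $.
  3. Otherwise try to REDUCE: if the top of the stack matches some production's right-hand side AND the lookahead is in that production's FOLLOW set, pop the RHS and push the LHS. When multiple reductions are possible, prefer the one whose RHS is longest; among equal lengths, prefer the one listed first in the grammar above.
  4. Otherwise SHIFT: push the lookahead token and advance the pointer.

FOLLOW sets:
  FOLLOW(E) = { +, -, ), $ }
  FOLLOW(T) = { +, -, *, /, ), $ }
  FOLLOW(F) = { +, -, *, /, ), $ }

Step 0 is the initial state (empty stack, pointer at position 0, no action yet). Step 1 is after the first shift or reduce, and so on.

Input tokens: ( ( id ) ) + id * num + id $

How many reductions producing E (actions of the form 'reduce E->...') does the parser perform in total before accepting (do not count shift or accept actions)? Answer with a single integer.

Step 1: shift (. Stack=[(] ptr=1 lookahead=( remaining=[( id ) ) + id * num + id $]
Step 2: shift (. Stack=[( (] ptr=2 lookahead=id remaining=[id ) ) + id * num + id $]
Step 3: shift id. Stack=[( ( id] ptr=3 lookahead=) remaining=[) ) + id * num + id $]
Step 4: reduce F->id. Stack=[( ( F] ptr=3 lookahead=) remaining=[) ) + id * num + id $]
Step 5: reduce T->F. Stack=[( ( T] ptr=3 lookahead=) remaining=[) ) + id * num + id $]
Step 6: reduce E->T. Stack=[( ( E] ptr=3 lookahead=) remaining=[) ) + id * num + id $]
Step 7: shift ). Stack=[( ( E )] ptr=4 lookahead=) remaining=[) + id * num + id $]
Step 8: reduce F->( E ). Stack=[( F] ptr=4 lookahead=) remaining=[) + id * num + id $]
Step 9: reduce T->F. Stack=[( T] ptr=4 lookahead=) remaining=[) + id * num + id $]
Step 10: reduce E->T. Stack=[( E] ptr=4 lookahead=) remaining=[) + id * num + id $]
Step 11: shift ). Stack=[( E )] ptr=5 lookahead=+ remaining=[+ id * num + id $]
Step 12: reduce F->( E ). Stack=[F] ptr=5 lookahead=+ remaining=[+ id * num + id $]
Step 13: reduce T->F. Stack=[T] ptr=5 lookahead=+ remaining=[+ id * num + id $]
Step 14: reduce E->T. Stack=[E] ptr=5 lookahead=+ remaining=[+ id * num + id $]
Step 15: shift +. Stack=[E +] ptr=6 lookahead=id remaining=[id * num + id $]
Step 16: shift id. Stack=[E + id] ptr=7 lookahead=* remaining=[* num + id $]
Step 17: reduce F->id. Stack=[E + F] ptr=7 lookahead=* remaining=[* num + id $]
Step 18: reduce T->F. Stack=[E + T] ptr=7 lookahead=* remaining=[* num + id $]
Step 19: shift *. Stack=[E + T *] ptr=8 lookahead=num remaining=[num + id $]
Step 20: shift num. Stack=[E + T * num] ptr=9 lookahead=+ remaining=[+ id $]
Step 21: reduce F->num. Stack=[E + T * F] ptr=9 lookahead=+ remaining=[+ id $]
Step 22: reduce T->T * F. Stack=[E + T] ptr=9 lookahead=+ remaining=[+ id $]
Step 23: reduce E->E + T. Stack=[E] ptr=9 lookahead=+ remaining=[+ id $]
Step 24: shift +. Stack=[E +] ptr=10 lookahead=id remaining=[id $]
Step 25: shift id. Stack=[E + id] ptr=11 lookahead=$ remaining=[$]
Step 26: reduce F->id. Stack=[E + F] ptr=11 lookahead=$ remaining=[$]
Step 27: reduce T->F. Stack=[E + T] ptr=11 lookahead=$ remaining=[$]
Step 28: reduce E->E + T. Stack=[E] ptr=11 lookahead=$ remaining=[$]
Step 29: accept. Stack=[E] ptr=11 lookahead=$ remaining=[$]

Answer: 5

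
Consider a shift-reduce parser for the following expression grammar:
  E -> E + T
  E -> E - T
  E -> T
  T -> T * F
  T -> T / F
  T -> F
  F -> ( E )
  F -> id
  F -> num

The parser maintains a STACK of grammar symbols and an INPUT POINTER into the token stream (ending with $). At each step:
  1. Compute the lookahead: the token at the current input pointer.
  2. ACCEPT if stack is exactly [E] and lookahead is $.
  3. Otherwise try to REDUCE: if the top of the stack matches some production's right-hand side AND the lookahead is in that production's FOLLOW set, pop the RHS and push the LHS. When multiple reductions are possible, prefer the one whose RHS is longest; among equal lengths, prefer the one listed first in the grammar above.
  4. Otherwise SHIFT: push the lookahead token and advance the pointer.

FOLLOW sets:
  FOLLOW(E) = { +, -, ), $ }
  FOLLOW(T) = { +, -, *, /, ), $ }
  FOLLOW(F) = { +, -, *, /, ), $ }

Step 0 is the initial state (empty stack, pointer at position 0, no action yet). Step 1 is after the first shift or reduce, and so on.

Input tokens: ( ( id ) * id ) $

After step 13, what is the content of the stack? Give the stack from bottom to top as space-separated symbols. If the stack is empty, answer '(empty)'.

Step 1: shift (. Stack=[(] ptr=1 lookahead=( remaining=[( id ) * id ) $]
Step 2: shift (. Stack=[( (] ptr=2 lookahead=id remaining=[id ) * id ) $]
Step 3: shift id. Stack=[( ( id] ptr=3 lookahead=) remaining=[) * id ) $]
Step 4: reduce F->id. Stack=[( ( F] ptr=3 lookahead=) remaining=[) * id ) $]
Step 5: reduce T->F. Stack=[( ( T] ptr=3 lookahead=) remaining=[) * id ) $]
Step 6: reduce E->T. Stack=[( ( E] ptr=3 lookahead=) remaining=[) * id ) $]
Step 7: shift ). Stack=[( ( E )] ptr=4 lookahead=* remaining=[* id ) $]
Step 8: reduce F->( E ). Stack=[( F] ptr=4 lookahead=* remaining=[* id ) $]
Step 9: reduce T->F. Stack=[( T] ptr=4 lookahead=* remaining=[* id ) $]
Step 10: shift *. Stack=[( T *] ptr=5 lookahead=id remaining=[id ) $]
Step 11: shift id. Stack=[( T * id] ptr=6 lookahead=) remaining=[) $]
Step 12: reduce F->id. Stack=[( T * F] ptr=6 lookahead=) remaining=[) $]
Step 13: reduce T->T * F. Stack=[( T] ptr=6 lookahead=) remaining=[) $]

Answer: ( T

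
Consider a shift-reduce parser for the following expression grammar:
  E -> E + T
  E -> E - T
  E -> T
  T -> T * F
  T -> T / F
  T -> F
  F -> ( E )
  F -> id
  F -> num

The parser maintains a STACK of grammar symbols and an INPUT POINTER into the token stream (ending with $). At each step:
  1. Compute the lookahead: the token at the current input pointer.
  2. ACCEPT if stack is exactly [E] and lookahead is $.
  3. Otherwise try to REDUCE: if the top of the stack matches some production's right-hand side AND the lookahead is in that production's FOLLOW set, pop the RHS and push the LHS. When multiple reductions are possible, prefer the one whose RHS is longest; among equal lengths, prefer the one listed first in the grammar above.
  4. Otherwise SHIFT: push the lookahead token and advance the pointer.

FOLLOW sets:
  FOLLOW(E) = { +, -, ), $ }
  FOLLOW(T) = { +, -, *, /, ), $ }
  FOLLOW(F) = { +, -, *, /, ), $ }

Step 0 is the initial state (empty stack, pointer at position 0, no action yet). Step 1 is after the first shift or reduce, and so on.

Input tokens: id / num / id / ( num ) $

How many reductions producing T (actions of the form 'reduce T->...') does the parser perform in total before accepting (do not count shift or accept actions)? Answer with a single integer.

Step 1: shift id. Stack=[id] ptr=1 lookahead=/ remaining=[/ num / id / ( num ) $]
Step 2: reduce F->id. Stack=[F] ptr=1 lookahead=/ remaining=[/ num / id / ( num ) $]
Step 3: reduce T->F. Stack=[T] ptr=1 lookahead=/ remaining=[/ num / id / ( num ) $]
Step 4: shift /. Stack=[T /] ptr=2 lookahead=num remaining=[num / id / ( num ) $]
Step 5: shift num. Stack=[T / num] ptr=3 lookahead=/ remaining=[/ id / ( num ) $]
Step 6: reduce F->num. Stack=[T / F] ptr=3 lookahead=/ remaining=[/ id / ( num ) $]
Step 7: reduce T->T / F. Stack=[T] ptr=3 lookahead=/ remaining=[/ id / ( num ) $]
Step 8: shift /. Stack=[T /] ptr=4 lookahead=id remaining=[id / ( num ) $]
Step 9: shift id. Stack=[T / id] ptr=5 lookahead=/ remaining=[/ ( num ) $]
Step 10: reduce F->id. Stack=[T / F] ptr=5 lookahead=/ remaining=[/ ( num ) $]
Step 11: reduce T->T / F. Stack=[T] ptr=5 lookahead=/ remaining=[/ ( num ) $]
Step 12: shift /. Stack=[T /] ptr=6 lookahead=( remaining=[( num ) $]
Step 13: shift (. Stack=[T / (] ptr=7 lookahead=num remaining=[num ) $]
Step 14: shift num. Stack=[T / ( num] ptr=8 lookahead=) remaining=[) $]
Step 15: reduce F->num. Stack=[T / ( F] ptr=8 lookahead=) remaining=[) $]
Step 16: reduce T->F. Stack=[T / ( T] ptr=8 lookahead=) remaining=[) $]
Step 17: reduce E->T. Stack=[T / ( E] ptr=8 lookahead=) remaining=[) $]
Step 18: shift ). Stack=[T / ( E )] ptr=9 lookahead=$ remaining=[$]
Step 19: reduce F->( E ). Stack=[T / F] ptr=9 lookahead=$ remaining=[$]
Step 20: reduce T->T / F. Stack=[T] ptr=9 lookahead=$ remaining=[$]
Step 21: reduce E->T. Stack=[E] ptr=9 lookahead=$ remaining=[$]
Step 22: accept. Stack=[E] ptr=9 lookahead=$ remaining=[$]

Answer: 5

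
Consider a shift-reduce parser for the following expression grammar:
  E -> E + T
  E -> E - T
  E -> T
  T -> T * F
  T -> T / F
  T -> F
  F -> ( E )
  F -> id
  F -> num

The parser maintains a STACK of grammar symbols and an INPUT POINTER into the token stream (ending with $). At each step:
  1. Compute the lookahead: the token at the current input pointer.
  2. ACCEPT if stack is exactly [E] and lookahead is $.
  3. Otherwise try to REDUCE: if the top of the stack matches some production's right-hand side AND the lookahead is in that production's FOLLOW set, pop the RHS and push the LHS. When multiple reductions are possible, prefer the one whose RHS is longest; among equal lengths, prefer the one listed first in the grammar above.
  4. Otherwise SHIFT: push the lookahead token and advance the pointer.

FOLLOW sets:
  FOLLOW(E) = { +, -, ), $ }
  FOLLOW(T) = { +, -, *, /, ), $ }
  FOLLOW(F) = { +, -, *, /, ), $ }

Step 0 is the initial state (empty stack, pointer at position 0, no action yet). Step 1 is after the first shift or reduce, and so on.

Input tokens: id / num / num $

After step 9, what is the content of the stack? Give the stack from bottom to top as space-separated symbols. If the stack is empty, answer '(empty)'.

Answer: T / num

Derivation:
Step 1: shift id. Stack=[id] ptr=1 lookahead=/ remaining=[/ num / num $]
Step 2: reduce F->id. Stack=[F] ptr=1 lookahead=/ remaining=[/ num / num $]
Step 3: reduce T->F. Stack=[T] ptr=1 lookahead=/ remaining=[/ num / num $]
Step 4: shift /. Stack=[T /] ptr=2 lookahead=num remaining=[num / num $]
Step 5: shift num. Stack=[T / num] ptr=3 lookahead=/ remaining=[/ num $]
Step 6: reduce F->num. Stack=[T / F] ptr=3 lookahead=/ remaining=[/ num $]
Step 7: reduce T->T / F. Stack=[T] ptr=3 lookahead=/ remaining=[/ num $]
Step 8: shift /. Stack=[T /] ptr=4 lookahead=num remaining=[num $]
Step 9: shift num. Stack=[T / num] ptr=5 lookahead=$ remaining=[$]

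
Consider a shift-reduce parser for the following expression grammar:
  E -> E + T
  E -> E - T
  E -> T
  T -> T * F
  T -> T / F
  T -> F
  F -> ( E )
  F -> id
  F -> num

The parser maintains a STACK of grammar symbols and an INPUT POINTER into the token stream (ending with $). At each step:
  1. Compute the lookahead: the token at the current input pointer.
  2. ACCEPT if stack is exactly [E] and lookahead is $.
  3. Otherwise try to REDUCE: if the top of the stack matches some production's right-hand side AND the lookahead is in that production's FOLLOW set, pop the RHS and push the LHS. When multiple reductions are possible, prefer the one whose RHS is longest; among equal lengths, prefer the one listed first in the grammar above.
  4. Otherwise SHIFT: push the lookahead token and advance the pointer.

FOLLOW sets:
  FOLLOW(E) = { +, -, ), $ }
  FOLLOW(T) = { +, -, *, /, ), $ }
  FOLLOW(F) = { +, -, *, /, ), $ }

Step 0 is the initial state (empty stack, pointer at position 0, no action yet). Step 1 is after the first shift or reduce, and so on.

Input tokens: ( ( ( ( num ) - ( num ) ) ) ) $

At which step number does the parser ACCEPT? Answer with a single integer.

Answer: 35

Derivation:
Step 1: shift (. Stack=[(] ptr=1 lookahead=( remaining=[( ( ( num ) - ( num ) ) ) ) $]
Step 2: shift (. Stack=[( (] ptr=2 lookahead=( remaining=[( ( num ) - ( num ) ) ) ) $]
Step 3: shift (. Stack=[( ( (] ptr=3 lookahead=( remaining=[( num ) - ( num ) ) ) ) $]
Step 4: shift (. Stack=[( ( ( (] ptr=4 lookahead=num remaining=[num ) - ( num ) ) ) ) $]
Step 5: shift num. Stack=[( ( ( ( num] ptr=5 lookahead=) remaining=[) - ( num ) ) ) ) $]
Step 6: reduce F->num. Stack=[( ( ( ( F] ptr=5 lookahead=) remaining=[) - ( num ) ) ) ) $]
Step 7: reduce T->F. Stack=[( ( ( ( T] ptr=5 lookahead=) remaining=[) - ( num ) ) ) ) $]
Step 8: reduce E->T. Stack=[( ( ( ( E] ptr=5 lookahead=) remaining=[) - ( num ) ) ) ) $]
Step 9: shift ). Stack=[( ( ( ( E )] ptr=6 lookahead=- remaining=[- ( num ) ) ) ) $]
Step 10: reduce F->( E ). Stack=[( ( ( F] ptr=6 lookahead=- remaining=[- ( num ) ) ) ) $]
Step 11: reduce T->F. Stack=[( ( ( T] ptr=6 lookahead=- remaining=[- ( num ) ) ) ) $]
Step 12: reduce E->T. Stack=[( ( ( E] ptr=6 lookahead=- remaining=[- ( num ) ) ) ) $]
Step 13: shift -. Stack=[( ( ( E -] ptr=7 lookahead=( remaining=[( num ) ) ) ) $]
Step 14: shift (. Stack=[( ( ( E - (] ptr=8 lookahead=num remaining=[num ) ) ) ) $]
Step 15: shift num. Stack=[( ( ( E - ( num] ptr=9 lookahead=) remaining=[) ) ) ) $]
Step 16: reduce F->num. Stack=[( ( ( E - ( F] ptr=9 lookahead=) remaining=[) ) ) ) $]
Step 17: reduce T->F. Stack=[( ( ( E - ( T] ptr=9 lookahead=) remaining=[) ) ) ) $]
Step 18: reduce E->T. Stack=[( ( ( E - ( E] ptr=9 lookahead=) remaining=[) ) ) ) $]
Step 19: shift ). Stack=[( ( ( E - ( E )] ptr=10 lookahead=) remaining=[) ) ) $]
Step 20: reduce F->( E ). Stack=[( ( ( E - F] ptr=10 lookahead=) remaining=[) ) ) $]
Step 21: reduce T->F. Stack=[( ( ( E - T] ptr=10 lookahead=) remaining=[) ) ) $]
Step 22: reduce E->E - T. Stack=[( ( ( E] ptr=10 lookahead=) remaining=[) ) ) $]
Step 23: shift ). Stack=[( ( ( E )] ptr=11 lookahead=) remaining=[) ) $]
Step 24: reduce F->( E ). Stack=[( ( F] ptr=11 lookahead=) remaining=[) ) $]
Step 25: reduce T->F. Stack=[( ( T] ptr=11 lookahead=) remaining=[) ) $]
Step 26: reduce E->T. Stack=[( ( E] ptr=11 lookahead=) remaining=[) ) $]
Step 27: shift ). Stack=[( ( E )] ptr=12 lookahead=) remaining=[) $]
Step 28: reduce F->( E ). Stack=[( F] ptr=12 lookahead=) remaining=[) $]
Step 29: reduce T->F. Stack=[( T] ptr=12 lookahead=) remaining=[) $]
Step 30: reduce E->T. Stack=[( E] ptr=12 lookahead=) remaining=[) $]
Step 31: shift ). Stack=[( E )] ptr=13 lookahead=$ remaining=[$]
Step 32: reduce F->( E ). Stack=[F] ptr=13 lookahead=$ remaining=[$]
Step 33: reduce T->F. Stack=[T] ptr=13 lookahead=$ remaining=[$]
Step 34: reduce E->T. Stack=[E] ptr=13 lookahead=$ remaining=[$]
Step 35: accept. Stack=[E] ptr=13 lookahead=$ remaining=[$]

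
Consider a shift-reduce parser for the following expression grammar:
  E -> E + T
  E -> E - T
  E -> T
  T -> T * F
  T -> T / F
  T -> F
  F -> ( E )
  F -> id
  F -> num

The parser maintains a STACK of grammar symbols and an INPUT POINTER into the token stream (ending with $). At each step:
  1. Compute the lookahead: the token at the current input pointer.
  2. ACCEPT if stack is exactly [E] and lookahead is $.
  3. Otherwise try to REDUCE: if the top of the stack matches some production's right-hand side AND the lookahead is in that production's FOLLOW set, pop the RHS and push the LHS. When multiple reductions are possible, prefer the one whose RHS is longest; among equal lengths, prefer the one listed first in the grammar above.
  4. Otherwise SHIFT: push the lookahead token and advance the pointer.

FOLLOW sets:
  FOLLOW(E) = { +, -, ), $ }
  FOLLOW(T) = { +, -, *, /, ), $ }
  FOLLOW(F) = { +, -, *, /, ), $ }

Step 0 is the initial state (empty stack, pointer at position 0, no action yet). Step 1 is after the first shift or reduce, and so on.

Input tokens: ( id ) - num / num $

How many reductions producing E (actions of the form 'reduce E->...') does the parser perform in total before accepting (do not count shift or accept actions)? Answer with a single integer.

Step 1: shift (. Stack=[(] ptr=1 lookahead=id remaining=[id ) - num / num $]
Step 2: shift id. Stack=[( id] ptr=2 lookahead=) remaining=[) - num / num $]
Step 3: reduce F->id. Stack=[( F] ptr=2 lookahead=) remaining=[) - num / num $]
Step 4: reduce T->F. Stack=[( T] ptr=2 lookahead=) remaining=[) - num / num $]
Step 5: reduce E->T. Stack=[( E] ptr=2 lookahead=) remaining=[) - num / num $]
Step 6: shift ). Stack=[( E )] ptr=3 lookahead=- remaining=[- num / num $]
Step 7: reduce F->( E ). Stack=[F] ptr=3 lookahead=- remaining=[- num / num $]
Step 8: reduce T->F. Stack=[T] ptr=3 lookahead=- remaining=[- num / num $]
Step 9: reduce E->T. Stack=[E] ptr=3 lookahead=- remaining=[- num / num $]
Step 10: shift -. Stack=[E -] ptr=4 lookahead=num remaining=[num / num $]
Step 11: shift num. Stack=[E - num] ptr=5 lookahead=/ remaining=[/ num $]
Step 12: reduce F->num. Stack=[E - F] ptr=5 lookahead=/ remaining=[/ num $]
Step 13: reduce T->F. Stack=[E - T] ptr=5 lookahead=/ remaining=[/ num $]
Step 14: shift /. Stack=[E - T /] ptr=6 lookahead=num remaining=[num $]
Step 15: shift num. Stack=[E - T / num] ptr=7 lookahead=$ remaining=[$]
Step 16: reduce F->num. Stack=[E - T / F] ptr=7 lookahead=$ remaining=[$]
Step 17: reduce T->T / F. Stack=[E - T] ptr=7 lookahead=$ remaining=[$]
Step 18: reduce E->E - T. Stack=[E] ptr=7 lookahead=$ remaining=[$]
Step 19: accept. Stack=[E] ptr=7 lookahead=$ remaining=[$]

Answer: 3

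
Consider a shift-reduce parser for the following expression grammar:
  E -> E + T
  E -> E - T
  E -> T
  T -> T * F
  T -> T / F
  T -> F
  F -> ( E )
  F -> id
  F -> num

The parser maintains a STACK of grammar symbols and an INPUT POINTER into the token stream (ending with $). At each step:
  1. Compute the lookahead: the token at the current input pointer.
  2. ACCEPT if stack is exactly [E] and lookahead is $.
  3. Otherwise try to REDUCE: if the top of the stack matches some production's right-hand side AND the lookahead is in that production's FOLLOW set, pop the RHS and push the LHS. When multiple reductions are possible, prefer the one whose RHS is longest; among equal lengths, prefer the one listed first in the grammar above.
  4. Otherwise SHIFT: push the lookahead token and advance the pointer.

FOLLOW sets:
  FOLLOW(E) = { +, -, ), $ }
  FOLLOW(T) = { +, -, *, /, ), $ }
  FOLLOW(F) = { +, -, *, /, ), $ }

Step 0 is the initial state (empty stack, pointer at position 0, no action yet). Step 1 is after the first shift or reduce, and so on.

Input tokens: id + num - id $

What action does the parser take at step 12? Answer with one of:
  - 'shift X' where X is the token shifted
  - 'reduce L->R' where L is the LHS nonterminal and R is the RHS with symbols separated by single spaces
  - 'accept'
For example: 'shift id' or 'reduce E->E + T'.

Answer: reduce F->id

Derivation:
Step 1: shift id. Stack=[id] ptr=1 lookahead=+ remaining=[+ num - id $]
Step 2: reduce F->id. Stack=[F] ptr=1 lookahead=+ remaining=[+ num - id $]
Step 3: reduce T->F. Stack=[T] ptr=1 lookahead=+ remaining=[+ num - id $]
Step 4: reduce E->T. Stack=[E] ptr=1 lookahead=+ remaining=[+ num - id $]
Step 5: shift +. Stack=[E +] ptr=2 lookahead=num remaining=[num - id $]
Step 6: shift num. Stack=[E + num] ptr=3 lookahead=- remaining=[- id $]
Step 7: reduce F->num. Stack=[E + F] ptr=3 lookahead=- remaining=[- id $]
Step 8: reduce T->F. Stack=[E + T] ptr=3 lookahead=- remaining=[- id $]
Step 9: reduce E->E + T. Stack=[E] ptr=3 lookahead=- remaining=[- id $]
Step 10: shift -. Stack=[E -] ptr=4 lookahead=id remaining=[id $]
Step 11: shift id. Stack=[E - id] ptr=5 lookahead=$ remaining=[$]
Step 12: reduce F->id. Stack=[E - F] ptr=5 lookahead=$ remaining=[$]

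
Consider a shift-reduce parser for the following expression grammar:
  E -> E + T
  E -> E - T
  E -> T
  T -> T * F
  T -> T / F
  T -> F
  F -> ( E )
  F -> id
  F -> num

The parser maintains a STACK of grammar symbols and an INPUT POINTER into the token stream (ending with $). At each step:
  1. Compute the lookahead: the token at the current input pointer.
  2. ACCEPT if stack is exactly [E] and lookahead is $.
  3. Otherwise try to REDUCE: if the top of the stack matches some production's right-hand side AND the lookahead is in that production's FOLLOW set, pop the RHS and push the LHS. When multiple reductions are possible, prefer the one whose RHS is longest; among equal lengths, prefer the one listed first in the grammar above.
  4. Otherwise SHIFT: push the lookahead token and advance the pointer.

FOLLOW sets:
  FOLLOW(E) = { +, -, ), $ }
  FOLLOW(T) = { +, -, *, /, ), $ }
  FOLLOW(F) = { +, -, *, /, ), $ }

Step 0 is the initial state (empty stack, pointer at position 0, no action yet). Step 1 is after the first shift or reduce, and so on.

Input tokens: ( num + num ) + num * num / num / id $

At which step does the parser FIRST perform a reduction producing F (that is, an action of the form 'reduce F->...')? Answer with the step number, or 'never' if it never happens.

Step 1: shift (. Stack=[(] ptr=1 lookahead=num remaining=[num + num ) + num * num / num / id $]
Step 2: shift num. Stack=[( num] ptr=2 lookahead=+ remaining=[+ num ) + num * num / num / id $]
Step 3: reduce F->num. Stack=[( F] ptr=2 lookahead=+ remaining=[+ num ) + num * num / num / id $]

Answer: 3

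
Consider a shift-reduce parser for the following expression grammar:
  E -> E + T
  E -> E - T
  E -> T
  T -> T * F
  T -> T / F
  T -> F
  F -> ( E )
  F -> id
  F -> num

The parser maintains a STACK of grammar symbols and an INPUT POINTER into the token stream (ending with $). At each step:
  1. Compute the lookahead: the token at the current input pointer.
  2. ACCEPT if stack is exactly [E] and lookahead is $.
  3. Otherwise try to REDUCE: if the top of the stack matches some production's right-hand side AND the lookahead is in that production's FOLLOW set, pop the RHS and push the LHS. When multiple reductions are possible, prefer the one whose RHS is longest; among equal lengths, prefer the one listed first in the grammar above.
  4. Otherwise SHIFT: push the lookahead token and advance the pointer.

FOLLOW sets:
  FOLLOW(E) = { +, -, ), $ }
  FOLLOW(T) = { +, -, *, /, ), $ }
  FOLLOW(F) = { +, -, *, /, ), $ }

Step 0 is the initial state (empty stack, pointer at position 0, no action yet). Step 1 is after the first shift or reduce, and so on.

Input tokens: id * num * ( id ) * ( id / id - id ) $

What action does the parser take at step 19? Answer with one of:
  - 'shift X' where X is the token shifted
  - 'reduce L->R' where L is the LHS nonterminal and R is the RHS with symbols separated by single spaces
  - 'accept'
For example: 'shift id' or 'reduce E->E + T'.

Step 1: shift id. Stack=[id] ptr=1 lookahead=* remaining=[* num * ( id ) * ( id / id - id ) $]
Step 2: reduce F->id. Stack=[F] ptr=1 lookahead=* remaining=[* num * ( id ) * ( id / id - id ) $]
Step 3: reduce T->F. Stack=[T] ptr=1 lookahead=* remaining=[* num * ( id ) * ( id / id - id ) $]
Step 4: shift *. Stack=[T *] ptr=2 lookahead=num remaining=[num * ( id ) * ( id / id - id ) $]
Step 5: shift num. Stack=[T * num] ptr=3 lookahead=* remaining=[* ( id ) * ( id / id - id ) $]
Step 6: reduce F->num. Stack=[T * F] ptr=3 lookahead=* remaining=[* ( id ) * ( id / id - id ) $]
Step 7: reduce T->T * F. Stack=[T] ptr=3 lookahead=* remaining=[* ( id ) * ( id / id - id ) $]
Step 8: shift *. Stack=[T *] ptr=4 lookahead=( remaining=[( id ) * ( id / id - id ) $]
Step 9: shift (. Stack=[T * (] ptr=5 lookahead=id remaining=[id ) * ( id / id - id ) $]
Step 10: shift id. Stack=[T * ( id] ptr=6 lookahead=) remaining=[) * ( id / id - id ) $]
Step 11: reduce F->id. Stack=[T * ( F] ptr=6 lookahead=) remaining=[) * ( id / id - id ) $]
Step 12: reduce T->F. Stack=[T * ( T] ptr=6 lookahead=) remaining=[) * ( id / id - id ) $]
Step 13: reduce E->T. Stack=[T * ( E] ptr=6 lookahead=) remaining=[) * ( id / id - id ) $]
Step 14: shift ). Stack=[T * ( E )] ptr=7 lookahead=* remaining=[* ( id / id - id ) $]
Step 15: reduce F->( E ). Stack=[T * F] ptr=7 lookahead=* remaining=[* ( id / id - id ) $]
Step 16: reduce T->T * F. Stack=[T] ptr=7 lookahead=* remaining=[* ( id / id - id ) $]
Step 17: shift *. Stack=[T *] ptr=8 lookahead=( remaining=[( id / id - id ) $]
Step 18: shift (. Stack=[T * (] ptr=9 lookahead=id remaining=[id / id - id ) $]
Step 19: shift id. Stack=[T * ( id] ptr=10 lookahead=/ remaining=[/ id - id ) $]

Answer: shift id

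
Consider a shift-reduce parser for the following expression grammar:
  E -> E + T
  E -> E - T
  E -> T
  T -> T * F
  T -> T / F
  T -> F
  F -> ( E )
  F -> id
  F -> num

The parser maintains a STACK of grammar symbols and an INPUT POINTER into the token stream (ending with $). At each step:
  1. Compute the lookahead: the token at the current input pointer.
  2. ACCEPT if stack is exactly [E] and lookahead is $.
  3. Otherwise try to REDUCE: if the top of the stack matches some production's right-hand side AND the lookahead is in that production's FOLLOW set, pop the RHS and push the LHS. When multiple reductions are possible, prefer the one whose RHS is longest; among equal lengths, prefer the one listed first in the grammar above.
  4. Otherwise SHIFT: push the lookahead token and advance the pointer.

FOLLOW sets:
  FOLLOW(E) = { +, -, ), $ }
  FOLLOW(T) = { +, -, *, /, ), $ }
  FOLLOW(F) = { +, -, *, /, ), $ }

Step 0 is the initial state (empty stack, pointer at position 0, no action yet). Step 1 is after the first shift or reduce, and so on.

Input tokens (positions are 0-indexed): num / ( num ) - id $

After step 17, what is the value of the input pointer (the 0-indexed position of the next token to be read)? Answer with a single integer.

Answer: 7

Derivation:
Step 1: shift num. Stack=[num] ptr=1 lookahead=/ remaining=[/ ( num ) - id $]
Step 2: reduce F->num. Stack=[F] ptr=1 lookahead=/ remaining=[/ ( num ) - id $]
Step 3: reduce T->F. Stack=[T] ptr=1 lookahead=/ remaining=[/ ( num ) - id $]
Step 4: shift /. Stack=[T /] ptr=2 lookahead=( remaining=[( num ) - id $]
Step 5: shift (. Stack=[T / (] ptr=3 lookahead=num remaining=[num ) - id $]
Step 6: shift num. Stack=[T / ( num] ptr=4 lookahead=) remaining=[) - id $]
Step 7: reduce F->num. Stack=[T / ( F] ptr=4 lookahead=) remaining=[) - id $]
Step 8: reduce T->F. Stack=[T / ( T] ptr=4 lookahead=) remaining=[) - id $]
Step 9: reduce E->T. Stack=[T / ( E] ptr=4 lookahead=) remaining=[) - id $]
Step 10: shift ). Stack=[T / ( E )] ptr=5 lookahead=- remaining=[- id $]
Step 11: reduce F->( E ). Stack=[T / F] ptr=5 lookahead=- remaining=[- id $]
Step 12: reduce T->T / F. Stack=[T] ptr=5 lookahead=- remaining=[- id $]
Step 13: reduce E->T. Stack=[E] ptr=5 lookahead=- remaining=[- id $]
Step 14: shift -. Stack=[E -] ptr=6 lookahead=id remaining=[id $]
Step 15: shift id. Stack=[E - id] ptr=7 lookahead=$ remaining=[$]
Step 16: reduce F->id. Stack=[E - F] ptr=7 lookahead=$ remaining=[$]
Step 17: reduce T->F. Stack=[E - T] ptr=7 lookahead=$ remaining=[$]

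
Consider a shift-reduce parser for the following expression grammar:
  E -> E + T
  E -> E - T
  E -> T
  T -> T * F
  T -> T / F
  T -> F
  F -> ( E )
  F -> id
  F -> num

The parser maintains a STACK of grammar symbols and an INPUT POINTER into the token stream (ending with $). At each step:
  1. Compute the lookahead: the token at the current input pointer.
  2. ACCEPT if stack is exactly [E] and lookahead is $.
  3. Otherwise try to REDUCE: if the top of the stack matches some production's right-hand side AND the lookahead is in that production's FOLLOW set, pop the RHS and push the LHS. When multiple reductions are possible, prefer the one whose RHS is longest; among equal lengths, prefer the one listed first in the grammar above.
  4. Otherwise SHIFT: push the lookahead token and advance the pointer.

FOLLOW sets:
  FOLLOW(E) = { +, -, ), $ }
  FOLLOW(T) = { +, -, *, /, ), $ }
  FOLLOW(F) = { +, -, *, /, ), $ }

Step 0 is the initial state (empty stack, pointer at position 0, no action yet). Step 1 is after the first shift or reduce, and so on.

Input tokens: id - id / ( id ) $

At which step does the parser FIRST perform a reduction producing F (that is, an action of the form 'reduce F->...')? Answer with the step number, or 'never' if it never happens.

Answer: 2

Derivation:
Step 1: shift id. Stack=[id] ptr=1 lookahead=- remaining=[- id / ( id ) $]
Step 2: reduce F->id. Stack=[F] ptr=1 lookahead=- remaining=[- id / ( id ) $]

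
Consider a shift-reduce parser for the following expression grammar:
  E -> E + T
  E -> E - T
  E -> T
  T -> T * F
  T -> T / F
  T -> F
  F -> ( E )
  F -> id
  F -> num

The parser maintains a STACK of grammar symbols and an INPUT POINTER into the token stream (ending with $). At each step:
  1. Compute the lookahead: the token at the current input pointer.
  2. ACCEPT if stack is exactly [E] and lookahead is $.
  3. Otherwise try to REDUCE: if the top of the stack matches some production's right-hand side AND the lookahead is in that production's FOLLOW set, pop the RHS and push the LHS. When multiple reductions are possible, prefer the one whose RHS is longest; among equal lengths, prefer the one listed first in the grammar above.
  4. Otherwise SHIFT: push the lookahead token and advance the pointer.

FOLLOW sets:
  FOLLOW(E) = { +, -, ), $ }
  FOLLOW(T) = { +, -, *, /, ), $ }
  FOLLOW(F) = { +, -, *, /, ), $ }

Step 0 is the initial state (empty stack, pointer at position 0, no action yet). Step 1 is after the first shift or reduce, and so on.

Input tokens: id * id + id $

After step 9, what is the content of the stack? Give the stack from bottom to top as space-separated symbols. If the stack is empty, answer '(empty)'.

Answer: E +

Derivation:
Step 1: shift id. Stack=[id] ptr=1 lookahead=* remaining=[* id + id $]
Step 2: reduce F->id. Stack=[F] ptr=1 lookahead=* remaining=[* id + id $]
Step 3: reduce T->F. Stack=[T] ptr=1 lookahead=* remaining=[* id + id $]
Step 4: shift *. Stack=[T *] ptr=2 lookahead=id remaining=[id + id $]
Step 5: shift id. Stack=[T * id] ptr=3 lookahead=+ remaining=[+ id $]
Step 6: reduce F->id. Stack=[T * F] ptr=3 lookahead=+ remaining=[+ id $]
Step 7: reduce T->T * F. Stack=[T] ptr=3 lookahead=+ remaining=[+ id $]
Step 8: reduce E->T. Stack=[E] ptr=3 lookahead=+ remaining=[+ id $]
Step 9: shift +. Stack=[E +] ptr=4 lookahead=id remaining=[id $]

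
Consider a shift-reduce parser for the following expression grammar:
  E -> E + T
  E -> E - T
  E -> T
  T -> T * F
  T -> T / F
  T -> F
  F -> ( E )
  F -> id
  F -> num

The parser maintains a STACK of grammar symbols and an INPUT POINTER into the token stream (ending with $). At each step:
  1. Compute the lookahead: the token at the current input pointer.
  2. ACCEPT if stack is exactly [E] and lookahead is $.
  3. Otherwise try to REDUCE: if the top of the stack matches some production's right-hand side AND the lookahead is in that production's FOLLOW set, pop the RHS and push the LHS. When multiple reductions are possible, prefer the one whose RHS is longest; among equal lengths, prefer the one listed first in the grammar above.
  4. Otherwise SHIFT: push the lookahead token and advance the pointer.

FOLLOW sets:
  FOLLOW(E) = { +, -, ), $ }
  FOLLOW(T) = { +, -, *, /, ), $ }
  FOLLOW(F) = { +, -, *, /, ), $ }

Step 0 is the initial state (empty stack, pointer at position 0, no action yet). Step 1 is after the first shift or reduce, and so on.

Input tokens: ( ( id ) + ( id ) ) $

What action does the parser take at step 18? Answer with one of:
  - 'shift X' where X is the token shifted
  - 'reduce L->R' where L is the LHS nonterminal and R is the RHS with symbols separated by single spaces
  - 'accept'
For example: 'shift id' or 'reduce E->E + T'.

Step 1: shift (. Stack=[(] ptr=1 lookahead=( remaining=[( id ) + ( id ) ) $]
Step 2: shift (. Stack=[( (] ptr=2 lookahead=id remaining=[id ) + ( id ) ) $]
Step 3: shift id. Stack=[( ( id] ptr=3 lookahead=) remaining=[) + ( id ) ) $]
Step 4: reduce F->id. Stack=[( ( F] ptr=3 lookahead=) remaining=[) + ( id ) ) $]
Step 5: reduce T->F. Stack=[( ( T] ptr=3 lookahead=) remaining=[) + ( id ) ) $]
Step 6: reduce E->T. Stack=[( ( E] ptr=3 lookahead=) remaining=[) + ( id ) ) $]
Step 7: shift ). Stack=[( ( E )] ptr=4 lookahead=+ remaining=[+ ( id ) ) $]
Step 8: reduce F->( E ). Stack=[( F] ptr=4 lookahead=+ remaining=[+ ( id ) ) $]
Step 9: reduce T->F. Stack=[( T] ptr=4 lookahead=+ remaining=[+ ( id ) ) $]
Step 10: reduce E->T. Stack=[( E] ptr=4 lookahead=+ remaining=[+ ( id ) ) $]
Step 11: shift +. Stack=[( E +] ptr=5 lookahead=( remaining=[( id ) ) $]
Step 12: shift (. Stack=[( E + (] ptr=6 lookahead=id remaining=[id ) ) $]
Step 13: shift id. Stack=[( E + ( id] ptr=7 lookahead=) remaining=[) ) $]
Step 14: reduce F->id. Stack=[( E + ( F] ptr=7 lookahead=) remaining=[) ) $]
Step 15: reduce T->F. Stack=[( E + ( T] ptr=7 lookahead=) remaining=[) ) $]
Step 16: reduce E->T. Stack=[( E + ( E] ptr=7 lookahead=) remaining=[) ) $]
Step 17: shift ). Stack=[( E + ( E )] ptr=8 lookahead=) remaining=[) $]
Step 18: reduce F->( E ). Stack=[( E + F] ptr=8 lookahead=) remaining=[) $]

Answer: reduce F->( E )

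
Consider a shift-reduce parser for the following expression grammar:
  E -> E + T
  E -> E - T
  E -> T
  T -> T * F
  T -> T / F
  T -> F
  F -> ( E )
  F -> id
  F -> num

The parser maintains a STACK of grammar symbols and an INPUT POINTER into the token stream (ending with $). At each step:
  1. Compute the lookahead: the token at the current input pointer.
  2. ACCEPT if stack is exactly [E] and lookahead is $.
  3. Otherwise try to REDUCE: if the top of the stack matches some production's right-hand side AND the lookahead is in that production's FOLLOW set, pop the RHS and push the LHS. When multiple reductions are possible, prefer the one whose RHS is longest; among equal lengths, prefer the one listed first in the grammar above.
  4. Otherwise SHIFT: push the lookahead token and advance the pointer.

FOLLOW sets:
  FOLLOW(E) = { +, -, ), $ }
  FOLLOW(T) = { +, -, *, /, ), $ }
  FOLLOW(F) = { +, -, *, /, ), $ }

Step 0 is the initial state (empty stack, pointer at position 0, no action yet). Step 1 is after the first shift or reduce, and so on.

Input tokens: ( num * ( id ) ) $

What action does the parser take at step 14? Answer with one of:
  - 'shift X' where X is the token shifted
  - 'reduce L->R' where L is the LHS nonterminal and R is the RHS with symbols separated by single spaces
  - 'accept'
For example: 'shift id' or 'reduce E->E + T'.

Answer: reduce E->T

Derivation:
Step 1: shift (. Stack=[(] ptr=1 lookahead=num remaining=[num * ( id ) ) $]
Step 2: shift num. Stack=[( num] ptr=2 lookahead=* remaining=[* ( id ) ) $]
Step 3: reduce F->num. Stack=[( F] ptr=2 lookahead=* remaining=[* ( id ) ) $]
Step 4: reduce T->F. Stack=[( T] ptr=2 lookahead=* remaining=[* ( id ) ) $]
Step 5: shift *. Stack=[( T *] ptr=3 lookahead=( remaining=[( id ) ) $]
Step 6: shift (. Stack=[( T * (] ptr=4 lookahead=id remaining=[id ) ) $]
Step 7: shift id. Stack=[( T * ( id] ptr=5 lookahead=) remaining=[) ) $]
Step 8: reduce F->id. Stack=[( T * ( F] ptr=5 lookahead=) remaining=[) ) $]
Step 9: reduce T->F. Stack=[( T * ( T] ptr=5 lookahead=) remaining=[) ) $]
Step 10: reduce E->T. Stack=[( T * ( E] ptr=5 lookahead=) remaining=[) ) $]
Step 11: shift ). Stack=[( T * ( E )] ptr=6 lookahead=) remaining=[) $]
Step 12: reduce F->( E ). Stack=[( T * F] ptr=6 lookahead=) remaining=[) $]
Step 13: reduce T->T * F. Stack=[( T] ptr=6 lookahead=) remaining=[) $]
Step 14: reduce E->T. Stack=[( E] ptr=6 lookahead=) remaining=[) $]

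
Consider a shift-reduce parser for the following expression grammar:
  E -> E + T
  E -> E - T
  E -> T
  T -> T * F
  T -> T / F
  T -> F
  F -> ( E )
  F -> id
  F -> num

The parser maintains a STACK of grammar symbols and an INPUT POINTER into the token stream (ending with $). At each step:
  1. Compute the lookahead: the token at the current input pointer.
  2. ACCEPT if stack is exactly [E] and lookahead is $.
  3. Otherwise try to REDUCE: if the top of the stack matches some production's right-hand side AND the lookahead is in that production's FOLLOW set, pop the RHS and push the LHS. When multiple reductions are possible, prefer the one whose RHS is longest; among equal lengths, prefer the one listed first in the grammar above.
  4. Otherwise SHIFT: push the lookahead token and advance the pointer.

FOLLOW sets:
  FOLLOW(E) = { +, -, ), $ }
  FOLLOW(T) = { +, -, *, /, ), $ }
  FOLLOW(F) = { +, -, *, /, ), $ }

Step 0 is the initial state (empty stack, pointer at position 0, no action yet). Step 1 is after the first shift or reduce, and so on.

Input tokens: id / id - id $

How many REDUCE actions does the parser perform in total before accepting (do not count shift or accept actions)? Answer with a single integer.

Step 1: shift id. Stack=[id] ptr=1 lookahead=/ remaining=[/ id - id $]
Step 2: reduce F->id. Stack=[F] ptr=1 lookahead=/ remaining=[/ id - id $]
Step 3: reduce T->F. Stack=[T] ptr=1 lookahead=/ remaining=[/ id - id $]
Step 4: shift /. Stack=[T /] ptr=2 lookahead=id remaining=[id - id $]
Step 5: shift id. Stack=[T / id] ptr=3 lookahead=- remaining=[- id $]
Step 6: reduce F->id. Stack=[T / F] ptr=3 lookahead=- remaining=[- id $]
Step 7: reduce T->T / F. Stack=[T] ptr=3 lookahead=- remaining=[- id $]
Step 8: reduce E->T. Stack=[E] ptr=3 lookahead=- remaining=[- id $]
Step 9: shift -. Stack=[E -] ptr=4 lookahead=id remaining=[id $]
Step 10: shift id. Stack=[E - id] ptr=5 lookahead=$ remaining=[$]
Step 11: reduce F->id. Stack=[E - F] ptr=5 lookahead=$ remaining=[$]
Step 12: reduce T->F. Stack=[E - T] ptr=5 lookahead=$ remaining=[$]
Step 13: reduce E->E - T. Stack=[E] ptr=5 lookahead=$ remaining=[$]
Step 14: accept. Stack=[E] ptr=5 lookahead=$ remaining=[$]

Answer: 8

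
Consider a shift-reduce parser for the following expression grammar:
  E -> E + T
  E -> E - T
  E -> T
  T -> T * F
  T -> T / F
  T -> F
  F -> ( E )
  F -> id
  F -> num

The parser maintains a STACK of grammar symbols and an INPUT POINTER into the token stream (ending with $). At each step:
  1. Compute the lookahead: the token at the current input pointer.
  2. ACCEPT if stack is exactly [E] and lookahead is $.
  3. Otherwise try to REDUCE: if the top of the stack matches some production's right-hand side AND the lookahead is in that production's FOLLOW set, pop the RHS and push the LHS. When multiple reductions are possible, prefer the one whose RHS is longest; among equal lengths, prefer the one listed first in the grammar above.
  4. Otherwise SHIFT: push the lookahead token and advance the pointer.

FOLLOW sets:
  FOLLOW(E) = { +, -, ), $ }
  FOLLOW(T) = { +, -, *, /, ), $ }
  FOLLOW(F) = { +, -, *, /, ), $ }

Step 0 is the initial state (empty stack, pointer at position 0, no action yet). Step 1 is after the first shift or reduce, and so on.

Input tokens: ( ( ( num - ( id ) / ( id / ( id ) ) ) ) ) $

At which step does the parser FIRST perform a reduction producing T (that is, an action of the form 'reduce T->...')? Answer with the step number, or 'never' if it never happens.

Step 1: shift (. Stack=[(] ptr=1 lookahead=( remaining=[( ( num - ( id ) / ( id / ( id ) ) ) ) ) $]
Step 2: shift (. Stack=[( (] ptr=2 lookahead=( remaining=[( num - ( id ) / ( id / ( id ) ) ) ) ) $]
Step 3: shift (. Stack=[( ( (] ptr=3 lookahead=num remaining=[num - ( id ) / ( id / ( id ) ) ) ) ) $]
Step 4: shift num. Stack=[( ( ( num] ptr=4 lookahead=- remaining=[- ( id ) / ( id / ( id ) ) ) ) ) $]
Step 5: reduce F->num. Stack=[( ( ( F] ptr=4 lookahead=- remaining=[- ( id ) / ( id / ( id ) ) ) ) ) $]
Step 6: reduce T->F. Stack=[( ( ( T] ptr=4 lookahead=- remaining=[- ( id ) / ( id / ( id ) ) ) ) ) $]

Answer: 6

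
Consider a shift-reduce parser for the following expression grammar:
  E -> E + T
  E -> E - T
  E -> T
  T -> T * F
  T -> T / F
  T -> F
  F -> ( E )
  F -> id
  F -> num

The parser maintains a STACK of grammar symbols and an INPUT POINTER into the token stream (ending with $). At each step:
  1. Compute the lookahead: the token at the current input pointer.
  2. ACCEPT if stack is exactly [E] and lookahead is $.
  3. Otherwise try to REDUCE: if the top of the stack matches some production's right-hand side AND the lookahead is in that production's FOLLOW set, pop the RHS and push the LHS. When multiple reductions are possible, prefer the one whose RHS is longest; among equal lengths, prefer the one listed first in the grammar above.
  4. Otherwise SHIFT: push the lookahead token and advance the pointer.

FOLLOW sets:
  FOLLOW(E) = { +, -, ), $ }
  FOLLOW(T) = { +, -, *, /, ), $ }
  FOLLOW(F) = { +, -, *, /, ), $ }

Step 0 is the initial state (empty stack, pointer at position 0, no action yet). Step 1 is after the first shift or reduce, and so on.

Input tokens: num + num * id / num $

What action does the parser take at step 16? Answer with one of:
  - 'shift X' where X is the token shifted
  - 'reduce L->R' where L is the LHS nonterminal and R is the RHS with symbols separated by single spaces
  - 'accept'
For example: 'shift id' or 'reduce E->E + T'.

Answer: reduce T->T / F

Derivation:
Step 1: shift num. Stack=[num] ptr=1 lookahead=+ remaining=[+ num * id / num $]
Step 2: reduce F->num. Stack=[F] ptr=1 lookahead=+ remaining=[+ num * id / num $]
Step 3: reduce T->F. Stack=[T] ptr=1 lookahead=+ remaining=[+ num * id / num $]
Step 4: reduce E->T. Stack=[E] ptr=1 lookahead=+ remaining=[+ num * id / num $]
Step 5: shift +. Stack=[E +] ptr=2 lookahead=num remaining=[num * id / num $]
Step 6: shift num. Stack=[E + num] ptr=3 lookahead=* remaining=[* id / num $]
Step 7: reduce F->num. Stack=[E + F] ptr=3 lookahead=* remaining=[* id / num $]
Step 8: reduce T->F. Stack=[E + T] ptr=3 lookahead=* remaining=[* id / num $]
Step 9: shift *. Stack=[E + T *] ptr=4 lookahead=id remaining=[id / num $]
Step 10: shift id. Stack=[E + T * id] ptr=5 lookahead=/ remaining=[/ num $]
Step 11: reduce F->id. Stack=[E + T * F] ptr=5 lookahead=/ remaining=[/ num $]
Step 12: reduce T->T * F. Stack=[E + T] ptr=5 lookahead=/ remaining=[/ num $]
Step 13: shift /. Stack=[E + T /] ptr=6 lookahead=num remaining=[num $]
Step 14: shift num. Stack=[E + T / num] ptr=7 lookahead=$ remaining=[$]
Step 15: reduce F->num. Stack=[E + T / F] ptr=7 lookahead=$ remaining=[$]
Step 16: reduce T->T / F. Stack=[E + T] ptr=7 lookahead=$ remaining=[$]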